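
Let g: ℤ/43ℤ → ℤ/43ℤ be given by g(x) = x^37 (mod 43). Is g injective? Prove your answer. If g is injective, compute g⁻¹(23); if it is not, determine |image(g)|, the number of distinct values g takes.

40

Since 43 is prime, the nonzero elements of ℤ/43ℤ form a cyclic group of order 42.
As gcd(37, 42) = 1, raising to the 37th power is a bijection on this group: if x_1^37 ≡ x_2^37 then (x_1x_2^{−1})^37 = 1, and the only element of order dividing gcd(37, 42) = 1 is 1, so x_1 = x_2.
With g(0) = 0 this makes g injective on all of ℤ/43ℤ, hence bijective (finite equal-size domain and codomain). In particular g is injective.
Since g is injective, we find the preimage of 23. The inverse of x ↦ x^37 on (ℤ/43ℤ)^× is x ↦ x^25, because 37·25 = 925 = 22·42 + 1 ≡ 1 (mod 42) and x^{42} = 1 for x ≠ 0 (Fermat). So g⁻¹(23) = 23^25 mod 43.
Repeated squaring mod 43: 23^1 ≡ 23, 23^2 ≡ 23² = 529 ≡ 13, 23^4 ≡ 13² = 169 ≡ 40, 23^8 ≡ 40² = 1600 ≡ 9, 23^16 ≡ 9² = 81 ≡ 38. Since 25 = 16 + 8 + 1, 23^25 ≡ 38·9·23: 38·9 = 342 ≡ 41, then 41·23 = 943 ≡ 40. So 23^25 ≡ 40 (mod 43).
Hence g⁻¹(23) = 40.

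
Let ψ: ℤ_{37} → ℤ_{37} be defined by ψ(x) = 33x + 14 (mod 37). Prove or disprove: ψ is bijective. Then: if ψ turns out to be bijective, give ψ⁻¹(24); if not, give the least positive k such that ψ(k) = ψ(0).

16

Suppose ψ(a) = ψ(b) in ℤ_{37}. Then 33a + 14 ≡ 33b + 14 (mod 37), thus 33(a − b) ≡ 0 (mod 37).
Since gcd(33, 37) = 1, 33 is invertible modulo 37, therefore a − b ≡ 0 (mod 37), i.e. a = b.
We now compute 33⁻¹ mod 37 explicitly. Euclid's algorithm: 37 = 1·33 + 4, 33 = 8·4 + 1; back-substituting gives 1 = 9·33 − 8·37, so 33⁻¹ ≡ 9 (mod 37).
Then y ↦ 9(y − 14) is a two-sided inverse to ψ, so every y ∈ ℤ_{37} has a preimage.
Hence ψ is bijective.
Since ψ is bijective, we compute ψ⁻¹(24): solve 33x + 14 ≡ 24 (mod 37), i.e. 33x ≡ 10 (mod 37).
Multiplying by 33⁻¹ = 9 gives x ≡ 9·10 = 90 = 2·37 + 16 ≡ 16 (mod 37).
Check: ψ(16) = 33·16 + 14 = 542 = 14·37 + 24 ≡ 24 (mod 37).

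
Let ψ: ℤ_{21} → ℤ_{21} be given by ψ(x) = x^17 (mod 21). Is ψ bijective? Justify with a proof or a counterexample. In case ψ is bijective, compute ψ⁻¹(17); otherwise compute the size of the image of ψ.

Computing x^17 mod 21 for each x (by repeated squaring, reducing mod 21 at every step), the values ψ(0), ψ(1), …, ψ(20) are: 0, 1, 11, 12, 16, 17, 6, 7, 8, 18, 19, 2, 3, 13, 14, 15, 4, 5, 9, 10, 20.
Every element of ℤ_{21} appears exactly once in this list, so ψ is a bijection, and in particular bijective.
Since ψ is bijective, we read off the preimage of 17 from the same table: ψ(5) = 17, so ψ⁻¹(17) = 5.

5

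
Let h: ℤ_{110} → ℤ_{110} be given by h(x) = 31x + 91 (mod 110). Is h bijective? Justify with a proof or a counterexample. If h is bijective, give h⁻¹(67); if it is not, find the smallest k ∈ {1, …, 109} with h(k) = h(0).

Suppose h(u) = h(v) in ℤ_{110}. Then 31u + 91 ≡ 31v + 91 (mod 110), therefore 31(u − v) ≡ 0 (mod 110).
Since gcd(31, 110) = 1, 31 is invertible modulo 110, therefore u − v ≡ 0 (mod 110), i.e. u = v.
We now compute 31⁻¹ mod 110 explicitly. Euclid's algorithm: 110 = 3·31 + 17, 31 = 1·17 + 14, 17 = 1·14 + 3, 14 = 4·3 + 2, 3 = 1·2 + 1; back-substituting gives 1 = 71·31 − 20·110, so 31⁻¹ ≡ 71 (mod 110).
For any y ∈ ℤ_{110}, x = 71(y − 91) mod 110 satisfies h(x) = 31·71(y − 91) + 91 ≡ y (since 31·71 ≡ 1 mod 110). So every y has a preimage.
Hence h is bijective.
Since h is bijective, we find h⁻¹(67): we need 31x ≡ 67 − 91 ≡ 86 (mod 110). Using 31⁻¹ = 71: x ≡ 71·86 = 6106 = 55·110 + 56, so x = 56.
Check: h(56) = 31·56 + 91 = 1827 = 16·110 + 67 ≡ 67 (mod 110).

56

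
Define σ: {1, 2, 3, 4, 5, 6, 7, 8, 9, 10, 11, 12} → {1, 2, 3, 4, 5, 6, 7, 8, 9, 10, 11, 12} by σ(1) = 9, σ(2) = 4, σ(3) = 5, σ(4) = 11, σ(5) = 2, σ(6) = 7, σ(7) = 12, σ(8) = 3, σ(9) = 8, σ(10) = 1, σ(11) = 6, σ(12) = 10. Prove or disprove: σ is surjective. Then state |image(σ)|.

Every element of the codomain has a preimage: 1 = σ(10), 2 = σ(5), 3 = σ(8), 4 = σ(2), 5 = σ(3), 6 = σ(11), 7 = σ(6), 8 = σ(9), 9 = σ(1), 10 = σ(12), 11 = σ(4), 12 = σ(7).
Hence σ is surjective.
The image of σ is {1, 2, 3, 4, 5, 6, 7, 8, 9, 10, 11, 12}, which has 12 elements.

12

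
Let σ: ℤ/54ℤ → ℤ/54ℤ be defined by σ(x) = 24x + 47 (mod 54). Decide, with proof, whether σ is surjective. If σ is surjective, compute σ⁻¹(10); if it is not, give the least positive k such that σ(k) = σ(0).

9

Recall that σ is surjective if every y in the codomain equals σ(x) for some x in the domain.
Since gcd(24, 54) = 6, we have 24x ≡ 0 (mod 6) for all x, so σ(x) ≡ 5 (mod 6).
But 0 ≢ 5 (mod 6), so 0 ∈ ℤ/54ℤ has no preimage. So σ is not surjective.
Since σ is not surjective, we find the least positive k with σ(k) = σ(0): this means 24k ≡ 0 (mod 54), i.e. 54 ∣ 24k. Since gcd(24, 54) = 6, dividing through by 6 this holds exactly when 9 ∣ 4k, and as gcd(4, 9) = 1, exactly when 9 ∣ k.
The smallest positive such k is 9.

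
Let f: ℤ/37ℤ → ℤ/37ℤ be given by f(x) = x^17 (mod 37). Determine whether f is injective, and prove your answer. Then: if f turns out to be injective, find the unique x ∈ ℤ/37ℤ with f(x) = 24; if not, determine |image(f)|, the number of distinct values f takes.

20

Since 37 is prime, the nonzero elements of ℤ/37ℤ form a cyclic group of order 36.
As gcd(17, 36) = 1, raising to the 17th power is a bijection on this group: if a^17 ≡ b^17 then (ab^{−1})^17 = 1, and the only element of order dividing gcd(17, 36) = 1 is 1, so a = b.
With f(0) = 0 this makes f injective on all of ℤ/37ℤ, hence bijective (finite equal-size domain and codomain). In particular f is injective.
Since f is injective, we find the preimage of 24. The inverse of x ↦ x^17 on (ℤ/37ℤ)^× is x ↦ x^17, because 17·17 = 289 = 8·36 + 1 ≡ 1 (mod 36) and x^{36} = 1 for x ≠ 0 (Fermat). So f⁻¹(24) = 24^17 mod 37.
Repeated squaring mod 37: 24^1 ≡ 24, 24^2 ≡ 24² = 576 ≡ 21, 24^4 ≡ 21² = 441 ≡ 34, 24^8 ≡ 34² = 1156 ≡ 9, 24^16 ≡ 9² = 81 ≡ 7. Since 17 = 16 + 1, 24^17 ≡ 7·24: 7·24 = 168 ≡ 20. So 24^17 ≡ 20 (mod 37).
Hence f⁻¹(24) = 20.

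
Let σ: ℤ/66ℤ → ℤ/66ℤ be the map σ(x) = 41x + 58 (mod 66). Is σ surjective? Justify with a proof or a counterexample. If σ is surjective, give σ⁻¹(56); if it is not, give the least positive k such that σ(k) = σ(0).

8

Since gcd(41, 66) = 1, 41 is invertible modulo 66. Euclid's algorithm: 66 = 1·41 + 25, 41 = 1·25 + 16, 25 = 1·16 + 9, 16 = 1·9 + 7, 9 = 1·7 + 2, 7 = 3·2 + 1; back-substituting gives 1 = 29·41 − 18·66, so 41⁻¹ ≡ 29 (mod 66).
For any y ∈ ℤ/66ℤ, x = 29(y − 58) mod 66 satisfies σ(x) = 41·29(y − 58) + 58 ≡ y (since 41·29 ≡ 1 mod 66). So every y has a preimage.
Thus σ is surjective.
Since σ is surjective, we find σ⁻¹(56): we need 41x ≡ 56 − 58 ≡ 64 (mod 66). Using 41⁻¹ = 29: x ≡ 29·64 = 1856 = 28·66 + 8, so x = 8.
Check: σ(8) = 41·8 + 58 = 386 = 5·66 + 56 ≡ 56 (mod 66).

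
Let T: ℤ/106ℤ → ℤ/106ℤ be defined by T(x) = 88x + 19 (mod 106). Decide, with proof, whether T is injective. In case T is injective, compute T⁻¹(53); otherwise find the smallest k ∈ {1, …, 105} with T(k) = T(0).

53

By definition, T is injective when T(x_1) = T(x_2) forces x_1 = x_2.
We have gcd(88, 106) = 2 > 1. Taking x_1 = 0 and x_2 = 53: T(0) = 19 and T(53) = 88·53 + 19 = 4683 ≡ 19 (mod 106).
So T(0) = T(53) while 0 ≠ 53, therefore T is not injective.
Since T is not injective, we find the least positive k with T(k) = T(0): this means 88k ≡ 0 (mod 106), i.e. 106 ∣ 88k. Since gcd(88, 106) = 2, dividing through by 2 this holds exactly when 53 ∣ 44k, and as gcd(44, 53) = 1, exactly when 53 ∣ k.
The smallest positive such k is 53.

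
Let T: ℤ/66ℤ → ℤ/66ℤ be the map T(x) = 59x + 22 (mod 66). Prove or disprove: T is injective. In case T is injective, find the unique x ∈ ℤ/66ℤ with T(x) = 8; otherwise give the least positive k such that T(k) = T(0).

2

If T(a) = T(b), then 59a ≡ 59b (mod 66). Because gcd(59, 66) = 1, we may cancel 59 to get a ≡ b (mod 66).
Thus T is injective.
We now compute 59⁻¹ mod 66 explicitly. Euclid's algorithm: 66 = 1·59 + 7, 59 = 8·7 + 3, 7 = 2·3 + 1; back-substituting gives 1 = 47·59 − 42·66, so 59⁻¹ ≡ 47 (mod 66).
Since T is injective, we compute T⁻¹(8): solve 59x + 22 ≡ 8 (mod 66), i.e. 59x ≡ 52 (mod 66).
Multiplying by 59⁻¹ = 47 gives x ≡ 47·52 = 2444 = 37·66 + 2 ≡ 2 (mod 66).
Check: T(2) = 59·2 + 22 = 140 = 2·66 + 8 ≡ 8 (mod 66).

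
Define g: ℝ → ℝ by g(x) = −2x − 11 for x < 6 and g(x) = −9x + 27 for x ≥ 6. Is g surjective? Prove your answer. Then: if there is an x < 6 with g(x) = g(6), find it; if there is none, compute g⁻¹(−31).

58/9

Both pieces are strictly decreasing (slopes −2 and −9), so each is injective on its own interval.
The left piece maps (−∞, 6) onto (−23, ∞); the right piece maps [6, ∞) onto (−∞, −27].
The union (−23, ∞) ∪ (−∞, −27] omits the interval between −23 and −27; in particular −23 has no preimage. So g is not surjective.
Because the two images are disjoint, no x < 6 has g(x) = g(6), so we compute g⁻¹(−31): −31 lies in (−∞, −27], so solve −9x + 27 = −31: x = (−31 − 27)/(−9) = 58/9.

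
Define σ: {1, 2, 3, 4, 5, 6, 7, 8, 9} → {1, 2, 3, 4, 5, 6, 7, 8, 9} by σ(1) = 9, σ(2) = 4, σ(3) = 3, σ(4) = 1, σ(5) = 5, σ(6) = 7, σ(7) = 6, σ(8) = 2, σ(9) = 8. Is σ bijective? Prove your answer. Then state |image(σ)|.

9

The values 9, 4, 3, 1, 5, 7, 6, 2, 8 are a permutation of {1, 2, 3, 4, 5, 6, 7, 8, 9}: each element appears exactly once.
So σ is injective and surjective, hence bijective.
The image of σ is {1, 2, 3, 4, 5, 6, 7, 8, 9}, which has 9 elements.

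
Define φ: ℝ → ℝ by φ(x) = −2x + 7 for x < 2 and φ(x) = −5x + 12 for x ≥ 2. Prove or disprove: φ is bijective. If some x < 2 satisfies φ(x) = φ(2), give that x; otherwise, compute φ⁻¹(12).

-5/2

Both pieces are strictly decreasing (slopes −2 and −5), so each is injective on its own interval.
The left piece maps (−∞, 2) onto (3, ∞); the right piece maps [2, ∞) onto (−∞, 2].
The images leave a gap (3 has no preimage), so φ is not surjective, hence not bijective.
Because the two images are disjoint, no x < 2 has φ(x) = φ(2), so we compute φ⁻¹(12): 12 lies in (3, ∞), so solve −2x + 7 = 12: x = (12 − 7)/(−2) = −5/2.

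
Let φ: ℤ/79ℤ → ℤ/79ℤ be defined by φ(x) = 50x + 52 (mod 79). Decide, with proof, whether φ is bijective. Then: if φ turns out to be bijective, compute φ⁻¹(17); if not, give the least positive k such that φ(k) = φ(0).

Suppose φ(u) = φ(v) in ℤ/79ℤ. Then 50u + 52 ≡ 50v + 52 (mod 79), so 50(u − v) ≡ 0 (mod 79).
Since gcd(50, 79) = 1, 50 is invertible modulo 79, hence u − v ≡ 0 (mod 79), i.e. u = v.
We now compute 50⁻¹ mod 79 explicitly. Euclid's algorithm: 79 = 1·50 + 29, 50 = 1·29 + 21, 29 = 1·21 + 8, 21 = 2·8 + 5, 8 = 1·5 + 3, 5 = 1·3 + 2, 3 = 1·2 + 1; back-substituting gives 1 = 49·50 − 31·79, so 50⁻¹ ≡ 49 (mod 79).
For any y ∈ ℤ/79ℤ, x = 49(y − 52) mod 79 satisfies φ(x) = 50·49(y − 52) + 52 ≡ y (since 50·49 ≡ 1 mod 79). So every y has a preimage.
Hence φ is bijective.
Since φ is bijective, we find φ⁻¹(17): we need 50x ≡ 17 − 52 ≡ 44 (mod 79). Using 50⁻¹ = 49: x ≡ 49·44 = 2156 = 27·79 + 23, so x = 23.
Check: φ(23) = 50·23 + 52 = 1202 = 15·79 + 17 ≡ 17 (mod 79).

23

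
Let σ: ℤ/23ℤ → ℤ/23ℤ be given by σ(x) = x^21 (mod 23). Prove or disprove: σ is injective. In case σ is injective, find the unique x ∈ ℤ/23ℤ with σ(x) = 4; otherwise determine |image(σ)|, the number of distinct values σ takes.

6

Since 23 is prime, the nonzero elements of ℤ/23ℤ form a cyclic group of order 22.
As gcd(21, 22) = 1, raising to the 21st power is a bijection on this group: if u^21 ≡ v^21 then (uv^{−1})^21 = 1, and the only element of order dividing gcd(21, 22) = 1 is 1, so u = v.
With σ(0) = 0 this makes σ injective on all of ℤ/23ℤ, hence bijective (finite equal-size domain and codomain). In particular σ is injective.
Since σ is injective, we find the preimage of 4. The inverse of x ↦ x^21 on (ℤ/23ℤ)^× is x ↦ x^21, because 21·21 = 441 = 20·22 + 1 ≡ 1 (mod 22) and x^{22} = 1 for x ≠ 0 (Fermat). So σ⁻¹(4) = 4^21 mod 23.
Repeated squaring mod 23: 4^1 ≡ 4, 4^2 ≡ 4² = 16, 4^4 ≡ 16² = 256 ≡ 3, 4^8 ≡ 3² = 9, 4^16 ≡ 9² = 81 ≡ 12. Since 21 = 16 + 4 + 1, 4^21 ≡ 12·3·4: 12·3 = 36 ≡ 13, then 13·4 = 52 ≡ 6. So 4^21 ≡ 6 (mod 23).
Hence σ⁻¹(4) = 6.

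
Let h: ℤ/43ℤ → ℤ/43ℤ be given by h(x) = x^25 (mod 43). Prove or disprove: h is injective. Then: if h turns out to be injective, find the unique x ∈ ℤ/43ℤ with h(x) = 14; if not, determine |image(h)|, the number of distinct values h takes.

Since 43 is prime, the nonzero elements of ℤ/43ℤ form a cyclic group of order 42.
As gcd(25, 42) = 1, raising to the 25th power is a bijection on this group: if u^25 ≡ v^25 then (uv^{−1})^25 = 1, and the only element of order dividing gcd(25, 42) = 1 is 1, so u = v.
With h(0) = 0 this makes h injective on all of ℤ/43ℤ, hence bijective (finite equal-size domain and codomain). In particular h is injective.
Since h is injective, we find the preimage of 14. The inverse of x ↦ x^25 on (ℤ/43ℤ)^× is x ↦ x^37, because 25·37 = 925 = 22·42 + 1 ≡ 1 (mod 42) and x^{42} = 1 for x ≠ 0 (Fermat). So h⁻¹(14) = 14^37 mod 43.
Repeated squaring mod 43: 14^1 ≡ 14, 14^2 ≡ 14² = 196 ≡ 24, 14^4 ≡ 24² = 576 ≡ 17, 14^8 ≡ 17² = 289 ≡ 31, 14^16 ≡ 31² = 961 ≡ 15, 14^32 ≡ 15² = 225 ≡ 10. Since 37 = 32 + 4 + 1, 14^37 ≡ 10·17·14: 10·17 = 170 ≡ 41, then 41·14 = 574 ≡ 15. So 14^37 ≡ 15 (mod 43).
Hence h⁻¹(14) = 15.

15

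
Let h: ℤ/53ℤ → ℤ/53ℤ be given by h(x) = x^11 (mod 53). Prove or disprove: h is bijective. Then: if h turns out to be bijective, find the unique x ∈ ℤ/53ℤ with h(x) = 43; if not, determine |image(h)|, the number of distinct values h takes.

Since 53 is prime, the nonzero elements of ℤ/53ℤ form a cyclic group of order 52.
As gcd(11, 52) = 1, raising to the 11th power is a bijection on this group: if x_1^11 ≡ x_2^11 then (x_1x_2^{−1})^11 = 1, and the only element of order dividing gcd(11, 52) = 1 is 1, so x_1 = x_2.
With h(0) = 0 this makes h injective on all of ℤ/53ℤ, hence bijective (finite equal-size domain and codomain). In particular h is bijective.
Since h is bijective, we find the preimage of 43. The inverse of x ↦ x^11 on (ℤ/53ℤ)^× is x ↦ x^19, because 11·19 = 209 = 4·52 + 1 ≡ 1 (mod 52) and x^{52} = 1 for x ≠ 0 (Fermat). So h⁻¹(43) = 43^19 mod 53.
Repeated squaring mod 53: 43^1 ≡ 43, 43^2 ≡ 43² = 1849 ≡ 47, 43^4 ≡ 47² = 2209 ≡ 36, 43^8 ≡ 36² = 1296 ≡ 24, 43^16 ≡ 24² = 576 ≡ 46. Since 19 = 16 + 2 + 1, 43^19 ≡ 46·47·43: 46·47 = 2162 ≡ 42, then 42·43 = 1806 ≡ 4. So 43^19 ≡ 4 (mod 53).
Hence h⁻¹(43) = 4.

4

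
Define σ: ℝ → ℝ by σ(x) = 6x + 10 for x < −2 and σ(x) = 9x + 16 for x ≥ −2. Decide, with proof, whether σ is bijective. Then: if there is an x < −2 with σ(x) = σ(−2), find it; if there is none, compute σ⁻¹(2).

Both pieces are strictly increasing (slopes 6 and 9), so each is injective on its own interval.
The left piece maps (−∞, −2) onto (−∞, −2); the right piece maps [−2, ∞) onto [−2, ∞).
Since −2 = −2, the images partition ℝ: σ is injective and surjective, hence bijective.
Because the two images are disjoint, no x < −2 has σ(x) = σ(−2), so we compute σ⁻¹(2): 2 lies in [−2, ∞), so solve 9x + 16 = 2: x = (2 − 16)/9 = −14/9.

-14/9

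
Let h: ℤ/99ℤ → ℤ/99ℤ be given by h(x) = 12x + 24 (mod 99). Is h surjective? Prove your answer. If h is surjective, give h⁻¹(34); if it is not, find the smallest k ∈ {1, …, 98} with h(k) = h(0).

33

Recall that h is surjective if every y in the codomain equals h(x) for some x in the domain.
Since gcd(12, 99) = 3, we have 12x ≡ 0 (mod 3) for all x, so h(x) ≡ 0 (mod 3).
But 1 ≢ 0 (mod 3), so 1 ∈ ℤ/99ℤ has no preimage. Therefore h is not surjective.
Since h is not surjective, we find the least positive k with h(k) = h(0): this means 12k ≡ 0 (mod 99), i.e. 99 ∣ 12k. Since gcd(12, 99) = 3, dividing through by 3 this holds exactly when 33 ∣ 4k, and as gcd(4, 33) = 1, exactly when 33 ∣ k.
The smallest positive such k is 33.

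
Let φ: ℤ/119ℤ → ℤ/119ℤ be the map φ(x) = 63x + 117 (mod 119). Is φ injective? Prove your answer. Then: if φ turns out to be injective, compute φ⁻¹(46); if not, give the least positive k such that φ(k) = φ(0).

We have gcd(63, 119) = 7 > 1. Taking u = 0 and v = 17: φ(0) = 117 and φ(17) = 63·17 + 117 = 1188 ≡ 117 (mod 119).
So φ(0) = φ(17) while 0 ≠ 17, hence φ is not injective.
Since φ is not injective, we find the least positive k with φ(k) = φ(0): this means 63k ≡ 0 (mod 119), i.e. 119 ∣ 63k. Since gcd(63, 119) = 7, dividing through by 7 this holds exactly when 17 ∣ 9k, and as gcd(9, 17) = 1, exactly when 17 ∣ k.
The smallest positive such k is 17.

17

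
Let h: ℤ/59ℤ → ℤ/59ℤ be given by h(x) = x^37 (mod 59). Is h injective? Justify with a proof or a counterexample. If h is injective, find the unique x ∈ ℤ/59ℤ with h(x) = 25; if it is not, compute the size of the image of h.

46

Since 59 is prime, the nonzero elements of ℤ/59ℤ form a cyclic group of order 58.
As gcd(37, 58) = 1, raising to the 37th power is a bijection on this group: if s^37 ≡ t^37 then (st^{−1})^37 = 1, and the only element of order dividing gcd(37, 58) = 1 is 1, so s = t.
With h(0) = 0 this makes h injective on all of ℤ/59ℤ, hence bijective (finite equal-size domain and codomain). In particular h is injective.
Since h is injective, we find the preimage of 25. The inverse of x ↦ x^37 on (ℤ/59ℤ)^× is x ↦ x^11, because 37·11 = 407 = 7·58 + 1 ≡ 1 (mod 58) and x^{58} = 1 for x ≠ 0 (Fermat). So h⁻¹(25) = 25^11 mod 59.
Repeated squaring mod 59: 25^1 ≡ 25, 25^2 ≡ 25² = 625 ≡ 35, 25^4 ≡ 35² = 1225 ≡ 45, 25^8 ≡ 45² = 2025 ≡ 19. Since 11 = 8 + 2 + 1, 25^11 ≡ 19·35·25: 19·35 = 665 ≡ 16, then 16·25 = 400 ≡ 46. So 25^11 ≡ 46 (mod 59).
Hence h⁻¹(25) = 46.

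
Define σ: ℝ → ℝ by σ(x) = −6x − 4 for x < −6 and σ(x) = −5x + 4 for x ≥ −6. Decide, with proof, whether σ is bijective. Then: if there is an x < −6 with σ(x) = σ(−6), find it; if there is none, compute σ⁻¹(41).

-19/3

Both pieces are strictly decreasing (slopes −6 and −5), so each is injective on its own interval.
The left piece maps (−∞, −6) onto (32, ∞); the right piece maps [−6, ∞) onto (−∞, 34].
These images overlap. In particular σ(−6) = 34 (right piece), and solving −6x − 4 = 34 on the left piece gives x = −19/3 < −6.
So σ(−19/3) = σ(−6) with −19/3 ≠ −6, and σ is not injective, hence not bijective. This x = −19/3 is the requested value below −6.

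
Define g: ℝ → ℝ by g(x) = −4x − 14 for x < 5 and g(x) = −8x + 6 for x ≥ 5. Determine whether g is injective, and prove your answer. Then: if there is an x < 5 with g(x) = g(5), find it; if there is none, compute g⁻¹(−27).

13/4

Both pieces are strictly decreasing (slopes −4 and −8), so each is injective on its own interval.
The left piece maps (−∞, 5) onto (−34, ∞); the right piece maps [5, ∞) onto (−∞, −34].
These images are disjoint, so no value is attained by both pieces. So g is injective.
Because the two images are disjoint, no x < 5 has g(x) = g(5), so we compute g⁻¹(−27): −27 lies in (−34, ∞), so solve −4x − 14 = −27: x = (−27 + 14)/(−4) = 13/4.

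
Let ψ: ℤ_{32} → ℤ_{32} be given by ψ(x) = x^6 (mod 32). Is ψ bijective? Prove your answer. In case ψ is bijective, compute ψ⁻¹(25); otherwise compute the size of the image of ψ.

ψ(0) = 0^6 = 0.
ψ(2): Repeated squaring mod 32: 2^1 ≡ 2, 2^2 ≡ 2² = 4, 2^4 ≡ 4² = 16. Since 6 = 4 + 2, 2^6 ≡ 16·4: 16·4 = 64 ≡ 0. So 2^6 ≡ 0 (mod 32).
So ψ(0) = ψ(2) = 0 while 0 ≠ 2, so ψ is not injective, hence not bijective.
Since ψ is not bijective, we determine |image(ψ)|. Computing x^6 mod 32 for each x (by repeated squaring, reducing mod 32 at every step), the values ψ(0), ψ(1), …, ψ(31) are: 0, 1, 0, 25, 0, 9, 0, 17, 0, 17, 0, 9, 0, 25, 0, 1, 0, 1, 0, 25, 0, 9, 0, 17, 0, 17, 0, 9, 0, 25, 0, 1.
The distinct values are {0, 1, 9, 17, 25}; there are 5 of them.

5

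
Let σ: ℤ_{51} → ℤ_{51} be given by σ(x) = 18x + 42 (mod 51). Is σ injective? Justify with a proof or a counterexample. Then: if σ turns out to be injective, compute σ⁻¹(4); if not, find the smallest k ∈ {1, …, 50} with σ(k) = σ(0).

We have gcd(18, 51) = 3 > 1. Taking x_1 = 0 and x_2 = 17: σ(0) = 42 and σ(17) = 18·17 + 42 = 348 ≡ 42 (mod 51).
So σ(0) = σ(17) while 0 ≠ 17, thus σ is not injective.
Since σ is not injective, we find the least positive k with σ(k) = σ(0): this means 18k ≡ 0 (mod 51), i.e. 51 ∣ 18k. Since gcd(18, 51) = 3, dividing through by 3 this holds exactly when 17 ∣ 6k, and as gcd(6, 17) = 1, exactly when 17 ∣ k.
The smallest positive such k is 17.

17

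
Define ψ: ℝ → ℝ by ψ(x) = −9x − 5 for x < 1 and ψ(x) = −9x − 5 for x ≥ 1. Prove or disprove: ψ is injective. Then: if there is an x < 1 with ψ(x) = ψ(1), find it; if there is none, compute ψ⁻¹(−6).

1/9

Both pieces are strictly decreasing (slopes −9 and −9), so each is injective on its own interval.
The left piece maps (−∞, 1) onto (−14, ∞); the right piece maps [1, ∞) onto (−∞, −14].
These images are disjoint, so no value is attained by both pieces. Therefore ψ is injective.
Because the two images are disjoint, no x < 1 has ψ(x) = ψ(1), so we compute ψ⁻¹(−6): −6 lies in (−14, ∞), so solve −9x − 5 = −6: x = (−6 + 5)/(−9) = 1/9.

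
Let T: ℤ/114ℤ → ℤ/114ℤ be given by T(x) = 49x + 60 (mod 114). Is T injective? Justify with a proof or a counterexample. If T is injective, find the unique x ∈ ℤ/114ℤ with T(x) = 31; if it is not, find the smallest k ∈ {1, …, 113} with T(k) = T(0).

By definition, injectivity means: for all s, t in the domain, T(s) = T(t) implies s = t.
If T(s) = T(t), then 49s ≡ 49t (mod 114). Because gcd(49, 114) = 1, we may cancel 49 to get s ≡ t (mod 114).
Therefore T is injective.
We now compute 49⁻¹ mod 114 explicitly. Euclid's algorithm: 114 = 2·49 + 16, 49 = 3·16 + 1; back-substituting gives 1 = 7·49 − 3·114, so 49⁻¹ ≡ 7 (mod 114).
Since T is injective, we find T⁻¹(31): we need 49x ≡ 31 − 60 ≡ 85 (mod 114). Using 49⁻¹ = 7: x ≡ 7·85 = 595 = 5·114 + 25, so x = 25.
Check: T(25) = 49·25 + 60 = 1285 = 11·114 + 31 ≡ 31 (mod 114).

25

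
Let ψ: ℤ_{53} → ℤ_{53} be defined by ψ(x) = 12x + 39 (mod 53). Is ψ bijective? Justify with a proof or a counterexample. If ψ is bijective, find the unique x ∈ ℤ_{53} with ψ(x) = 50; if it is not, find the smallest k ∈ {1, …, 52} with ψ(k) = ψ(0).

By definition, injectivity means: for all s, t in the domain, ψ(s) = ψ(t) implies s = t.
If ψ(s) = ψ(t), then 12s ≡ 12t (mod 53). Because gcd(12, 53) = 1, we may cancel 12 to get s ≡ t (mod 53).
We now compute 12⁻¹ mod 53 explicitly. Euclid's algorithm: 53 = 4·12 + 5, 12 = 2·5 + 2, 5 = 2·2 + 1; back-substituting gives 1 = 31·12 − 7·53, so 12⁻¹ ≡ 31 (mod 53).
For any y ∈ ℤ_{53}, x = 31(y − 39) mod 53 satisfies ψ(x) = 12·31(y − 39) + 39 ≡ y (since 12·31 ≡ 1 mod 53). So every y has a preimage.
So ψ is bijective.
Since ψ is bijective, we find ψ⁻¹(50): we need 12x ≡ 50 − 39 ≡ 11 (mod 53). Using 12⁻¹ = 31: x ≡ 31·11 = 341 = 6·53 + 23, so x = 23.
Check: ψ(23) = 12·23 + 39 = 315 = 5·53 + 50 ≡ 50 (mod 53).

23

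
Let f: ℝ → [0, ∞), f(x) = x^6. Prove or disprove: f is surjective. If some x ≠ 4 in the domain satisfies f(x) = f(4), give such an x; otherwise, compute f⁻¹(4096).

-4

For any y ∈ [0, ∞), x = y^{1/6} ∈ ℝ satisfies x^6 = y, so f is surjective.
For the follow-up, such an x exists: taking x = −4 ∈ ℝ gives f(−4) = 4096 = f(4) with −4 ≠ 4.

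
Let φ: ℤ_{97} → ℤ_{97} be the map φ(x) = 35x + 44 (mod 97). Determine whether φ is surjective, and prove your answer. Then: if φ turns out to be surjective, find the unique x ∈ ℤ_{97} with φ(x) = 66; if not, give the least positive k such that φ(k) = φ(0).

81

Since gcd(35, 97) = 1, 35 is invertible modulo 97. Euclid's algorithm: 97 = 2·35 + 27, 35 = 1·27 + 8, 27 = 3·8 + 3, 8 = 2·3 + 2, 3 = 1·2 + 1; back-substituting gives 1 = 61·35 − 22·97, so 35⁻¹ ≡ 61 (mod 97).
For any y ∈ ℤ_{97}, x = 61(y − 44) mod 97 satisfies φ(x) = 35·61(y − 44) + 44 ≡ y (since 35·61 ≡ 1 mod 97). So every y has a preimage.
Thus φ is surjective.
Since φ is surjective, we find φ⁻¹(66): we need 35x ≡ 66 − 44 ≡ 22 (mod 97). Using 35⁻¹ = 61: x ≡ 61·22 = 1342 = 13·97 + 81, so x = 81.
Check: φ(81) = 35·81 + 44 = 2879 = 29·97 + 66 ≡ 66 (mod 97).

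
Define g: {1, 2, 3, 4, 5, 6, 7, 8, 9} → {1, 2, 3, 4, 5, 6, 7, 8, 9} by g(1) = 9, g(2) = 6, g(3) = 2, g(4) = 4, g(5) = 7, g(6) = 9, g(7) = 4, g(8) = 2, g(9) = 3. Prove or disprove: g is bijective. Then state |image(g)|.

6

g(1) = 9 = g(6) with 1 ≠ 6, so g is not injective, hence not bijective.
The image of g is {2, 3, 4, 6, 7, 9}, which has 6 elements.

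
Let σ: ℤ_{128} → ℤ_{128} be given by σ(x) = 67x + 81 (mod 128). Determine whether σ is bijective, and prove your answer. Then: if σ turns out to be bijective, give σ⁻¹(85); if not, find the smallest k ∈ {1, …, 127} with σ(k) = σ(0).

44

Suppose σ(x_1) = σ(x_2) in ℤ_{128}. Then 67x_1 + 81 ≡ 67x_2 + 81 (mod 128), thus 67(x_1 − x_2) ≡ 0 (mod 128).
Since gcd(67, 128) = 1, 67 is invertible modulo 128, therefore x_1 − x_2 ≡ 0 (mod 128), i.e. x_1 = x_2.
We now compute 67⁻¹ mod 128 explicitly. Euclid's algorithm: 128 = 1·67 + 61, 67 = 1·61 + 6, 61 = 10·6 + 1; back-substituting gives 1 = 107·67 − 56·128, so 67⁻¹ ≡ 107 (mod 128).
Then y ↦ 107(y − 81) is a two-sided inverse to σ, so every y ∈ ℤ_{128} has a preimage.
Therefore σ is bijective.
Since σ is bijective, we compute σ⁻¹(85): solve 67x + 81 ≡ 85 (mod 128), i.e. 67x ≡ 4 (mod 128).
Multiplying by 67⁻¹ = 107 gives x ≡ 107·4 = 428 = 3·128 + 44 ≡ 44 (mod 128).
Check: σ(44) = 67·44 + 81 = 3029 = 23·128 + 85 ≡ 85 (mod 128).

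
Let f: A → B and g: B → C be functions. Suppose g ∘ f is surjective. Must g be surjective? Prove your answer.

Let c ∈ C. Since g ∘ f is surjective, some a ∈ A has g(f(a)) = c. Then b = f(a) ∈ B satisfies g(b) = c. So g is surjective.

surjective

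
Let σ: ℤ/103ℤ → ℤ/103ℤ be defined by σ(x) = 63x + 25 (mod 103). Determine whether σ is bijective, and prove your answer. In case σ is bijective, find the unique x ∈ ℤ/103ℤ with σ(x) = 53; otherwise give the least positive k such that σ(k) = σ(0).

If σ(s) = σ(t), then 63s ≡ 63t (mod 103). Because gcd(63, 103) = 1, we may cancel 63 to get s ≡ t (mod 103).
We now compute 63⁻¹ mod 103 explicitly. Euclid's algorithm: 103 = 1·63 + 40, 63 = 1·40 + 23, 40 = 1·23 + 17, 23 = 1·17 + 6, 17 = 2·6 + 5, 6 = 1·5 + 1; back-substituting gives 1 = 18·63 − 11·103, so 63⁻¹ ≡ 18 (mod 103).
For any y ∈ ℤ/103ℤ, x = 18(y − 25) mod 103 satisfies σ(x) = 63·18(y − 25) + 25 ≡ y (since 63·18 ≡ 1 mod 103). So every y has a preimage.
Hence σ is bijective.
Since σ is bijective, we find σ⁻¹(53): we need 63x ≡ 53 − 25 ≡ 28 (mod 103). Using 63⁻¹ = 18: x ≡ 18·28 = 504 = 4·103 + 92, so x = 92.
Check: σ(92) = 63·92 + 25 = 5821 = 56·103 + 53 ≡ 53 (mod 103).

92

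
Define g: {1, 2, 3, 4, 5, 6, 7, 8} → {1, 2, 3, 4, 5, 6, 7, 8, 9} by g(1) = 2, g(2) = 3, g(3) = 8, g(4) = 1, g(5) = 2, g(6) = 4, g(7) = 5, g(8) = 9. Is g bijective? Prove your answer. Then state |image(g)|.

7

g(1) = 2 = g(5) with 1 ≠ 5, so g is not injective, hence not bijective.
The image of g is {1, 2, 3, 4, 5, 8, 9}, which has 7 elements.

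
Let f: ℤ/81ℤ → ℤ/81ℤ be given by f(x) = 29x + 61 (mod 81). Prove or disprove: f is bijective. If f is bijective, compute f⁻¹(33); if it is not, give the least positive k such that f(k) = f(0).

13

Recall: f is injective when f(s) = f(t) forces s = t.
Suppose f(s) = f(t) in ℤ/81ℤ. Then 29s + 61 ≡ 29t + 61 (mod 81), thus 29(s − t) ≡ 0 (mod 81).
Since gcd(29, 81) = 1, 29 is invertible modulo 81, hence s − t ≡ 0 (mod 81), i.e. s = t.
We now compute 29⁻¹ mod 81 explicitly. Euclid's algorithm: 81 = 2·29 + 23, 29 = 1·23 + 6, 23 = 3·6 + 5, 6 = 1·5 + 1; back-substituting gives 1 = 14·29 − 5·81, so 29⁻¹ ≡ 14 (mod 81).
For any y ∈ ℤ/81ℤ, x = 14(y − 61) mod 81 satisfies f(x) = 29·14(y − 61) + 61 ≡ y (since 29·14 ≡ 1 mod 81). So every y has a preimage.
So f is bijective.
Since f is bijective, we compute f⁻¹(33): solve 29x + 61 ≡ 33 (mod 81), i.e. 29x ≡ 53 (mod 81).
Multiplying by 29⁻¹ = 14 gives x ≡ 14·53 = 742 = 9·81 + 13 ≡ 13 (mod 81).
Check: f(13) = 29·13 + 61 = 438 = 5·81 + 33 ≡ 33 (mod 81).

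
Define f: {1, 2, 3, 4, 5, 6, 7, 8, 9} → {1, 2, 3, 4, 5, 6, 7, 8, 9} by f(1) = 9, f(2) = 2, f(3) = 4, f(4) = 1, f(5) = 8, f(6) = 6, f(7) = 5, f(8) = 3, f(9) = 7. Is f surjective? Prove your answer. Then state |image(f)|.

9

Every element of the codomain has a preimage: 1 = f(4), 2 = f(2), 3 = f(8), 4 = f(3), 5 = f(7), 6 = f(6), 7 = f(9), 8 = f(5), 9 = f(1).
So f is surjective.
The image of f is {1, 2, 3, 4, 5, 6, 7, 8, 9}, which has 9 elements.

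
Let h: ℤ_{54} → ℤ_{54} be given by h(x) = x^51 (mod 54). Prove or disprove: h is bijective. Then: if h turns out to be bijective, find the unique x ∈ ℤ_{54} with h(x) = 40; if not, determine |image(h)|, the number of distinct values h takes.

h(0) = 0^51 = 0.
h(6): Repeated squaring mod 54: 6^1 ≡ 6, 6^2 ≡ 6² = 36, 6^4 ≡ 36² = 1296 ≡ 0, 6^8 ≡ 0² = 0, 6^16 ≡ 0² = 0, 6^32 ≡ 0² = 0. Since 51 = 32 + 16 + 2 + 1, 6^51 ≡ 0·0·36·6: 0·0 = 0, then 0·36 = 0, then 0·6 = 0. So 6^51 ≡ 0 (mod 54).
So h(0) = h(6) = 0 while 0 ≠ 6, thus h is not injective, hence not bijective.
Since h is not bijective, we determine |image(h)|. Computing x^51 mod 54 for each x (by repeated squaring, reducing mod 54 at every step), the values h(0), h(1), …, h(53) are: 0, 1, 44, 27, 46, 35, 0, 37, 26, 27, 28, 17, 0, 19, 8, 27, 10, 53, 0, 1, 44, 27, 46, 35, 0, 37, 26, 27, 28, 17, 0, 19, 8, 27, 10, 53, 0, 1, 44, 27, 46, 35, 0, 37, 26, 27, 28, 17, 0, 19, 8, 27, 10, 53.
The distinct values are {0, 1, 8, 10, 17, 19, 26, 27, 28, 35, 37, 44, 46, 53}; there are 14 of them.

14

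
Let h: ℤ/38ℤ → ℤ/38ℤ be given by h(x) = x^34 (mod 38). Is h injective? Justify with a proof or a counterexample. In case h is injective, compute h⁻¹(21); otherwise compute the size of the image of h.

20

h(18): Repeated squaring mod 38: 18^1 ≡ 18, 18^2 ≡ 18² = 324 ≡ 20, 18^4 ≡ 20² = 400 ≡ 20, 18^8 ≡ 20² = 400 ≡ 20, 18^16 ≡ 20² = 400 ≡ 20, 18^32 ≡ 20² = 400 ≡ 20. Since 34 = 32 + 2, 18^34 ≡ 20·20: 20·20 = 400 ≡ 20. So 18^34 ≡ 20 (mod 38).
h(20): Repeated squaring mod 38: 20^1 ≡ 20, 20^2 ≡ 20² = 400 ≡ 20, 20^4 ≡ 20² = 400 ≡ 20, 20^8 ≡ 20² = 400 ≡ 20, 20^16 ≡ 20² = 400 ≡ 20, 20^32 ≡ 20² = 400 ≡ 20. Since 34 = 32 + 2, 20^34 ≡ 20·20: 20·20 = 400 ≡ 20. So 20^34 ≡ 20 (mod 38).
So h(18) = h(20) = 20 while 18 ≠ 20, thus h is not injective.
Since h is not injective, we determine |image(h)|. Computing x^34 mod 38 for each x (by repeated squaring, reducing mod 38 at every step), the values h(0), h(1), …, h(37) are: 0, 1, 24, 17, 6, 35, 28, 7, 30, 23, 4, 11, 26, 9, 16, 25, 36, 5, 20, 19, 20, 5, 36, 25, 16, 9, 26, 11, 4, 23, 30, 7, 28, 35, 6, 17, 24, 1.
The distinct values are {0, 1, 4, 5, 6, 7, 9, 11, 16, 17, 19, 20, 23, 24, 25, 26, 28, 30, 35, 36}; there are 20 of them.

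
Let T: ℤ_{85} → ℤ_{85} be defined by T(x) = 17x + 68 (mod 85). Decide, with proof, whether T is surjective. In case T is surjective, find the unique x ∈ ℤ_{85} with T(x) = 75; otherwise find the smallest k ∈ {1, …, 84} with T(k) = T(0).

5

Recall that T is surjective if every y in the codomain equals T(x) for some x in the domain.
Since gcd(17, 85) = 17, we have 17x ≡ 0 (mod 17) for all x, so T(x) ≡ 0 (mod 17).
But 1 ≢ 0 (mod 17), so 1 ∈ ℤ_{85} has no preimage. Thus T is not surjective.
Since T is not surjective, we find the least positive k with T(k) = T(0): this means 17k ≡ 0 (mod 85), i.e. 85 ∣ 17k. Since gcd(17, 85) = 17, dividing through by 17 this holds exactly when 5 ∣ k.
The smallest positive such k is 5.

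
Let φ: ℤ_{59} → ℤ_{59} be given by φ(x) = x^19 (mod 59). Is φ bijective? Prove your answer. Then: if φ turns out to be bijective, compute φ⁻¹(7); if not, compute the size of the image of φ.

Since 59 is prime, the nonzero elements of ℤ_{59} form a cyclic group of order 58.
As gcd(19, 58) = 1, raising to the 19th power is a bijection on this group: if a^19 ≡ b^19 then (ab^{−1})^19 = 1, and the only element of order dividing gcd(19, 58) = 1 is 1, so a = b.
With φ(0) = 0 this makes φ injective on all of ℤ_{59}, hence bijective (finite equal-size domain and codomain). In particular φ is bijective.
Since φ is bijective, we find the preimage of 7. The inverse of x ↦ x^19 on (ℤ_{59})^× is x ↦ x^55, because 19·55 = 1045 = 18·58 + 1 ≡ 1 (mod 58) and x^{58} = 1 for x ≠ 0 (Fermat). So φ⁻¹(7) = 7^55 mod 59.
Repeated squaring mod 59: 7^1 ≡ 7, 7^2 ≡ 7² = 49, 7^4 ≡ 49² = 2401 ≡ 41, 7^8 ≡ 41² = 1681 ≡ 29, 7^16 ≡ 29² = 841 ≡ 15, 7^32 ≡ 15² = 225 ≡ 48. Since 55 = 32 + 16 + 4 + 2 + 1, 7^55 ≡ 48·15·41·49·7: 48·15 = 720 ≡ 12, then 12·41 = 492 ≡ 20, then 20·49 = 980 ≡ 36, then 36·7 = 252 ≡ 16. So 7^55 ≡ 16 (mod 59).
Hence φ⁻¹(7) = 16.

16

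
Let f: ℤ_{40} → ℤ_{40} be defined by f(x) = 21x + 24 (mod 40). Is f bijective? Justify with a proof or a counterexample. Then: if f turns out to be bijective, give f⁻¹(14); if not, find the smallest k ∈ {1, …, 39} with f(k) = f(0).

Suppose f(a) = f(b) in ℤ_{40}. Then 21a + 24 ≡ 21b + 24 (mod 40), so 21(a − b) ≡ 0 (mod 40).
Since gcd(21, 40) = 1, 21 is invertible modulo 40, thus a − b ≡ 0 (mod 40), i.e. a = b.
We now compute 21⁻¹ mod 40 explicitly. Euclid's algorithm: 40 = 1·21 + 19, 21 = 1·19 + 2, 19 = 9·2 + 1; back-substituting gives 1 = 21·21 − 11·40, so 21⁻¹ ≡ 21 (mod 40).
Then y ↦ 21(y − 24) is a two-sided inverse to f, so every y ∈ ℤ_{40} has a preimage.
Thus f is bijective.
Since f is bijective, we find f⁻¹(14): we need 21x ≡ 14 − 24 ≡ 30 (mod 40). Using 21⁻¹ = 21: x ≡ 21·30 = 630 = 15·40 + 30, so x = 30.
Check: f(30) = 21·30 + 24 = 654 = 16·40 + 14 ≡ 14 (mod 40).

30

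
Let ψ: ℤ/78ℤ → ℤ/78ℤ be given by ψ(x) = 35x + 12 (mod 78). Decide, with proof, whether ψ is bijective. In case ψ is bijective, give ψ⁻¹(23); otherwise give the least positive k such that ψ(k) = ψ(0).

7

By definition, injectivity means: for all a, b in the domain, ψ(a) = ψ(b) implies a = b.
Suppose ψ(a) = ψ(b) in ℤ/78ℤ. Then 35a + 12 ≡ 35b + 12 (mod 78), hence 35(a − b) ≡ 0 (mod 78).
Since gcd(35, 78) = 1, 35 is invertible modulo 78, hence a − b ≡ 0 (mod 78), i.e. a = b.
We now compute 35⁻¹ mod 78 explicitly. Euclid's algorithm: 78 = 2·35 + 8, 35 = 4·8 + 3, 8 = 2·3 + 2, 3 = 1·2 + 1; back-substituting gives 1 = 29·35 − 13·78, so 35⁻¹ ≡ 29 (mod 78).
Then y ↦ 29(y − 12) is a two-sided inverse to ψ, so every y ∈ ℤ/78ℤ has a preimage.
Hence ψ is bijective.
Since ψ is bijective, we find ψ⁻¹(23): we need 35x ≡ 23 − 12 ≡ 11 (mod 78). Using 35⁻¹ = 29: x ≡ 29·11 = 319 = 4·78 + 7, so x = 7.
Check: ψ(7) = 35·7 + 12 = 257 = 3·78 + 23 ≡ 23 (mod 78).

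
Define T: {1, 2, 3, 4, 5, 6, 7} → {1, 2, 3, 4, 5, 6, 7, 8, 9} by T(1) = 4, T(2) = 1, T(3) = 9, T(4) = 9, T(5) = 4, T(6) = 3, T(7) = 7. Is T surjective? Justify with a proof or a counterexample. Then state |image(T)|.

No element maps to 2, so T is not surjective.
The image of T is {1, 3, 4, 7, 9}, which has 5 elements.

5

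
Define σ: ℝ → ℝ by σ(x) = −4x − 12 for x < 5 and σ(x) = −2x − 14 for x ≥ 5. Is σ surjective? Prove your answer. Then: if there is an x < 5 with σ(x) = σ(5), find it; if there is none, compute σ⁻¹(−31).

3

Both pieces are strictly decreasing (slopes −4 and −2), so each is injective on its own interval.
The left piece maps (−∞, 5) onto (−32, ∞); the right piece maps [5, ∞) onto (−∞, −24].
The union (−32, ∞) ∪ (−∞, −24] covers ℝ, so σ is surjective.
For the follow-up: the images overlap, so an x < 5 with σ(x) = σ(5) exists. σ(5) = −24; solving −4x − 12 = −24 for x < 5 gives x = (−24 + 12)/(−4) = 3.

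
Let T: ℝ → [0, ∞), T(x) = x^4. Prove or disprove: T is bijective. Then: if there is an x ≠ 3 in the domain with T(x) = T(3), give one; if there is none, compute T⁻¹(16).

T(3) = 81 = (−3)^4 = T(−3) (since 4 is even), with 3 ≠ −3. So T is not injective, hence not bijective.
For the follow-up, such an x exists: taking x = −3 ∈ ℝ gives T(−3) = 81 = T(3) with −3 ≠ 3.

-3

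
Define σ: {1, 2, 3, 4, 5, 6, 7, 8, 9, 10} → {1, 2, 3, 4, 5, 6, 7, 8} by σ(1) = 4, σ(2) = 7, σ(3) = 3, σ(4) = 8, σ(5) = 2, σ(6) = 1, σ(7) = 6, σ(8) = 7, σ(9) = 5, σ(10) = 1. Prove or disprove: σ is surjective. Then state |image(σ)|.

8

Every element of the codomain has a preimage: 1 = σ(6), 2 = σ(5), 3 = σ(3), 4 = σ(1), 5 = σ(9), 6 = σ(7), 7 = σ(2), 8 = σ(4).
Hence σ is surjective.
The image of σ is {1, 2, 3, 4, 5, 6, 7, 8}, which has 8 elements.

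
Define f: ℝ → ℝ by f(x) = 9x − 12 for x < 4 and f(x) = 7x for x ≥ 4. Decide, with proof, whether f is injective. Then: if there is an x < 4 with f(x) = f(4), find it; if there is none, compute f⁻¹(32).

32/7

Both pieces are strictly increasing (slopes 9 and 7), so each is injective on its own interval.
The left piece maps (−∞, 4) onto (−∞, 24); the right piece maps [4, ∞) onto [28, ∞).
These images are disjoint, so no value is attained by both pieces. Therefore f is injective.
Because the two images are disjoint, no x < 4 has f(x) = f(4), so we compute f⁻¹(32): 32 lies in [28, ∞), so solve 7x = 32: x = (32 − 0)/7 = 32/7.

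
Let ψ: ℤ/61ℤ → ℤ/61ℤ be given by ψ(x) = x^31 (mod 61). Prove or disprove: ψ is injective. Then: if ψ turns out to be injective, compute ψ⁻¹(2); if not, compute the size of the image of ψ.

59

Since 61 is prime, the nonzero elements of ℤ/61ℤ form a cyclic group of order 60.
As gcd(31, 60) = 1, raising to the 31st power is a bijection on this group: if s^31 ≡ t^31 then (st^{−1})^31 = 1, and the only element of order dividing gcd(31, 60) = 1 is 1, so s = t.
With ψ(0) = 0 this makes ψ injective on all of ℤ/61ℤ, hence bijective (finite equal-size domain and codomain). In particular ψ is injective.
Since ψ is injective, we find the preimage of 2. The inverse of x ↦ x^31 on (ℤ/61ℤ)^× is x ↦ x^31, because 31·31 = 961 = 16·60 + 1 ≡ 1 (mod 60) and x^{60} = 1 for x ≠ 0 (Fermat). So ψ⁻¹(2) = 2^31 mod 61.
Repeated squaring mod 61: 2^1 ≡ 2, 2^2 ≡ 2² = 4, 2^4 ≡ 4² = 16, 2^8 ≡ 16² = 256 ≡ 12, 2^16 ≡ 12² = 144 ≡ 22. Since 31 = 16 + 8 + 4 + 2 + 1, 2^31 ≡ 22·12·16·4·2: 22·12 = 264 ≡ 20, then 20·16 = 320 ≡ 15, then 15·4 = 60, then 60·2 = 120 ≡ 59. So 2^31 ≡ 59 (mod 61).
Hence ψ⁻¹(2) = 59.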